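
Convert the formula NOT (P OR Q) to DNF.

NOT P AND NOT Q

NOT (P OR Q)
⇔ NOT P AND NOT Q   [De Morgan]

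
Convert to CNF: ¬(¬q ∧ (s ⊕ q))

q ∨ ¬s

¬(¬q ∧ (s ⊕ q))
= ¬(¬q ∧ (s ∨ q) ∧ ¬(s ∧ q))   — expand ⊕
= ¬¬q ∨ ¬(s ∨ q) ∨ ¬¬(s ∧ q)   — De Morgan
= q ∨ ¬(s ∨ q) ∨ ¬¬(s ∧ q)   — double negation
= q ∨ ¬s ∧ ¬q ∨ ¬¬(s ∧ q)   — De Morgan
= q ∨ ¬s ∧ ¬q ∨ s ∧ q   — double negation
= (q ∨ ¬s ∨ s) ∧ (q ∨ ¬s ∨ q) ∧ (q ∨ ¬q ∨ s) ∧ (q ∨ ¬q ∨ q)   — distribute ∨ over ∧
= q ∨ ¬s   — simplify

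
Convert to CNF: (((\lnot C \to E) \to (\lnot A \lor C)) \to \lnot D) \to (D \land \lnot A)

(\lnot E \lor \lnot A \lor C) \land D

(((\lnot C \to E) \to (\lnot A \lor C)) \to \lnot D) \to (D \land \lnot A)
≡ \lnot (((\lnot C \to E) \to (\lnot A \lor C)) \to \lnot D) \lor (D \land \lnot A)   — eliminate \to
≡ \lnot (\lnot ((\lnot C \to E) \to (\lnot A \lor C)) \lor \lnot D) \lor (D \land \lnot A)   — eliminate \to
≡ \lnot (\lnot (\lnot (\lnot C \to E) \lor \lnot A \lor C) \lor \lnot D) \lor (D \land \lnot A)   — eliminate \to
≡ \lnot (\lnot (\lnot (\lnot \lnot C \lor E) \lor \lnot A \lor C) \lor \lnot D) \lor (D \land \lnot A)   — eliminate \to
≡ (\lnot \lnot (\lnot (\lnot \lnot C \lor E) \lor \lnot A \lor C) \land \lnot \lnot D) \lor (D \land \lnot A)   — De Morgan
≡ ((\lnot (\lnot \lnot C \lor E) \lor \lnot A \lor C) \land \lnot \lnot D) \lor (D \land \lnot A)   — double negation
≡ (((\lnot \lnot \lnot C \land \lnot E) \lor \lnot A \lor C) \land \lnot \lnot D) \lor (D \land \lnot A)   — De Morgan
≡ (((\lnot C \land \lnot E) \lor \lnot A \lor C) \land \lnot \lnot D) \lor (D \land \lnot A)   — double negation
≡ (((\lnot C \land \lnot E) \lor \lnot A \lor C) \land D) \lor (D \land \lnot A)   — double negation
≡ (\lnot C \lor \lnot A \lor C \lor D) \land (\lnot C \lor \lnot A \lor C \lor \lnot A) \land (\lnot E \lor \lnot A \lor C \lor D) \land (\lnot E \lor \lnot A \lor C \lor \lnot A) \land (D \lor D) \land (D \lor \lnot A)   — distribute \lor over \land
≡ (\lnot E \lor \lnot A \lor C) \land D   — simplify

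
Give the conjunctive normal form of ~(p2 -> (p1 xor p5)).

~(p2 -> (p1 xor p5))
≡ ~(~p2 | (p1 xor p5))   — eliminate ->
≡ ~(~p2 | ((p1 | p5) & ~(p1 & p5)))   — expand xor
≡ ~~p2 & ~((p1 | p5) & ~(p1 & p5))   — De Morgan
≡ p2 & ~((p1 | p5) & ~(p1 & p5))   — double negation
≡ p2 & (~(p1 | p5) | ~~(p1 & p5))   — De Morgan
≡ p2 & ((~p1 & ~p5) | ~~(p1 & p5))   — De Morgan
≡ p2 & ((~p1 & ~p5) | (p1 & p5))   — double negation
≡ p2 & (~p1 | p1) & (~p1 | p5) & (~p5 | p1) & (~p5 | p5)   — distribute | over &
≡ p2 & (~p1 | p5) & (~p5 | p1)   — simplify

p2 & (~p1 | p5) & (~p5 | p1)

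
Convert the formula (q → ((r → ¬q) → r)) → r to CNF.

(q → ((r → ¬q) → r)) → r
≡ ¬(q → ((r → ¬q) → r)) ∨ r   (eliminate →)
≡ ¬(¬q ∨ ((r → ¬q) → r)) ∨ r   (eliminate →)
≡ ¬(¬q ∨ ¬(r → ¬q) ∨ r) ∨ r   (eliminate →)
≡ ¬(¬q ∨ ¬(¬r ∨ ¬q) ∨ r) ∨ r   (eliminate →)
≡ (¬¬q ∧ ¬¬(¬r ∨ ¬q) ∧ ¬r) ∨ r   (De Morgan)
≡ (q ∧ ¬¬(¬r ∨ ¬q) ∧ ¬r) ∨ r   (double negation)
≡ (q ∧ (¬r ∨ ¬q) ∧ ¬r) ∨ r   (double negation)
≡ (q ∨ r) ∧ (¬r ∨ ¬q ∨ r) ∧ (¬r ∨ r)   (distribute ∨ over ∧)
≡ q ∨ r   (simplify)

q ∨ r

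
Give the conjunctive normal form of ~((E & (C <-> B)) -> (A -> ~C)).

E & (~C | B) & A & C

~((E & (C <-> B)) -> (A -> ~C))
= ~(~(E & (C <-> B)) | (A -> ~C))   — eliminate ->
= ~(~(E & (C -> B) & (B -> C)) | (A -> ~C))   — eliminate <->
= ~(~(E & (~C | B) & (B -> C)) | (A -> ~C))   — eliminate ->
= ~(~(E & (~C | B) & (~B | C)) | (A -> ~C))   — eliminate ->
= ~(~(E & (~C | B) & (~B | C)) | ~A | ~C)   — eliminate ->
= ~~(E & (~C | B) & (~B | C)) & ~~A & ~~C   — De Morgan
= E & (~C | B) & (~B | C) & ~~A & ~~C   — double negation
= E & (~C | B) & (~B | C) & A & ~~C   — double negation
= E & (~C | B) & (~B | C) & A & C   — double negation
= E & (~C | B) & A & C   — simplify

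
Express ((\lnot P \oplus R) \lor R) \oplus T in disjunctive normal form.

((\lnot P \oplus R) \lor R) \oplus T
≡ (((\lnot P \oplus R) \lor R) \land \lnot T) \lor (\lnot ((\lnot P \oplus R) \lor R) \land T)
≡ (((\lnot P \land \lnot R) \lor (\lnot \lnot P \land R) \lor R) \land \lnot T) \lor (\lnot ((\lnot P \oplus R) \lor R) \land T)
≡ (((\lnot P \land \lnot R) \lor (\lnot \lnot P \land R) \lor R) \land \lnot T) \lor (\lnot ((\lnot P \land \lnot R) \lor (\lnot \lnot P \land R) \lor R) \land T)
≡ (((\lnot P \land \lnot R) \lor (P \land R) \lor R) \land \lnot T) \lor (\lnot ((\lnot P \land \lnot R) \lor (\lnot \lnot P \land R) \lor R) \land T)
≡ (((\lnot P \land \lnot R) \lor (P \land R) \lor R) \land \lnot T) \lor (\lnot (\lnot P \land \lnot R) \land \lnot (\lnot \lnot P \land R) \land \lnot R \land T)
≡ (((\lnot P \land \lnot R) \lor (P \land R) \lor R) \land \lnot T) \lor ((\lnot \lnot P \lor \lnot \lnot R) \land \lnot (\lnot \lnot P \land R) \land \lnot R \land T)
≡ (((\lnot P \land \lnot R) \lor (P \land R) \lor R) \land \lnot T) \lor ((P \lor \lnot \lnot R) \land \lnot (\lnot \lnot P \land R) \land \lnot R \land T)
≡ (((\lnot P \land \lnot R) \lor (P \land R) \lor R) \land \lnot T) \lor ((P \lor R) \land \lnot (\lnot \lnot P \land R) \land \lnot R \land T)
≡ (((\lnot P \land \lnot R) \lor (P \land R) \lor R) \land \lnot T) \lor ((P \lor R) \land (\lnot \lnot \lnot P \lor \lnot R) \land \lnot R \land T)
≡ (((\lnot P \land \lnot R) \lor (P \land R) \lor R) \land \lnot T) \lor ((P \lor R) \land (\lnot P \lor \lnot R) \land \lnot R \land T)
≡ (\lnot P \land \lnot R \land \lnot T) \lor (P \land R \land \lnot T) \lor (R \land \lnot T) \lor (P \land \lnot P \land \lnot R \land T) \lor (P \land \lnot R \land \lnot R \land T) \lor (R \land \lnot P \land \lnot R \land T) \lor (R \land \lnot R \land \lnot R \land T)
≡ (\lnot P \land \lnot R \land \lnot T) \lor (R \land \lnot T) \lor (P \land \lnot R \land T)

(\lnot P \land \lnot R \land \lnot T) \lor (R \land \lnot T) \lor (P \land \lnot R \land T)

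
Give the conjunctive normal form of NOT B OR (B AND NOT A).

NOT B OR (B AND NOT A)
≡ (NOT B OR B) AND (NOT B OR NOT A)   [distribute OR over AND]
≡ NOT B OR NOT A   [simplify]

NOT B OR NOT A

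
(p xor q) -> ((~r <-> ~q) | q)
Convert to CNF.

~p | q | ~r

(p xor q) -> ((~r <-> ~q) | q)
≡ ~(p xor q) | (~r <-> ~q) | q   — eliminate ->
≡ ~((p | q) & ~(p & q)) | (~r <-> ~q) | q   — expand xor
≡ ~((p | q) & ~(p & q)) | ((~r -> ~q) & (~q -> ~r)) | q   — eliminate <->
≡ ~((p | q) & ~(p & q)) | ((~~r | ~q) & (~q -> ~r)) | q   — eliminate ->
≡ ~((p | q) & ~(p & q)) | ((~~r | ~q) & (~~q | ~r)) | q   — eliminate ->
≡ ~(p | q) | ~~(p & q) | ((~~r | ~q) & (~~q | ~r)) | q   — De Morgan
≡ (~p & ~q) | ~~(p & q) | ((~~r | ~q) & (~~q | ~r)) | q   — De Morgan
≡ (~p & ~q) | (p & q) | ((~~r | ~q) & (~~q | ~r)) | q   — double negation
≡ (~p & ~q) | (p & q) | ((r | ~q) & (~~q | ~r)) | q   — double negation
≡ (~p & ~q) | (p & q) | ((r | ~q) & (q | ~r)) | q   — double negation
≡ (~p | p | r | ~q | q) & (~p | p | q | ~r | q) & (~p | q | r | ~q | q) & (~p | q | q | ~r | q) & (~q | p | r | ~q | q) & (~q | p | q | ~r | q) & (~q | q | r | ~q | q) & (~q | q | q | ~r | q)   — distribute | over &
≡ ~p | q | ~r   — simplify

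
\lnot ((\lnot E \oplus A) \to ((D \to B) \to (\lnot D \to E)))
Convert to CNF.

(E \lor \lnot A) \land \lnot D \land \lnot E

\lnot ((\lnot E \oplus A) \to ((D \to B) \to (\lnot D \to E)))
≡ \lnot (\lnot (\lnot E \oplus A) \lor ((D \to B) \to (\lnot D \to E)))   — eliminate \to
≡ \lnot (\lnot ((\lnot E \lor A) \land \lnot (\lnot E \land A)) \lor ((D \to B) \to (\lnot D \to E)))   — expand \oplus
≡ \lnot (\lnot ((\lnot E \lor A) \land \lnot (\lnot E \land A)) \lor \lnot (D \to B) \lor (\lnot D \to E))   — eliminate \to
≡ \lnot (\lnot ((\lnot E \lor A) \land \lnot (\lnot E \land A)) \lor \lnot (\lnot D \lor B) \lor (\lnot D \to E))   — eliminate \to
≡ \lnot (\lnot ((\lnot E \lor A) \land \lnot (\lnot E \land A)) \lor \lnot (\lnot D \lor B) \lor \lnot \lnot D \lor E)   — eliminate \to
≡ \lnot \lnot ((\lnot E \lor A) \land \lnot (\lnot E \land A)) \land \lnot \lnot (\lnot D \lor B) \land \lnot \lnot \lnot D \land \lnot E   — De Morgan
≡ (\lnot E \lor A) \land \lnot (\lnot E \land A) \land \lnot \lnot (\lnot D \lor B) \land \lnot \lnot \lnot D \land \lnot E   — double negation
≡ (\lnot E \lor A) \land (\lnot \lnot E \lor \lnot A) \land \lnot \lnot (\lnot D \lor B) \land \lnot \lnot \lnot D \land \lnot E   — De Morgan
≡ (\lnot E \lor A) \land (E \lor \lnot A) \land \lnot \lnot (\lnot D \lor B) \land \lnot \lnot \lnot D \land \lnot E   — double negation
≡ (\lnot E \lor A) \land (E \lor \lnot A) \land (\lnot D \lor B) \land \lnot \lnot \lnot D \land \lnot E   — double negation
≡ (\lnot E \lor A) \land (E \lor \lnot A) \land (\lnot D \lor B) \land \lnot D \land \lnot E   — double negation
≡ (E \lor \lnot A) \land \lnot D \land \lnot E   — simplify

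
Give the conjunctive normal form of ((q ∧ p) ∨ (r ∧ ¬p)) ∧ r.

(q ∨ ¬p) ∧ r

((q ∧ p) ∨ (r ∧ ¬p)) ∧ r
≡ (q ∨ r) ∧ (q ∨ ¬p) ∧ (p ∨ r) ∧ (p ∨ ¬p) ∧ r   (distribute ∨ over ∧)
≡ (q ∨ ¬p) ∧ r   (simplify)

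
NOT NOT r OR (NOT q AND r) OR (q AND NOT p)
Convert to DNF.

NOT NOT r OR (NOT q AND r) OR (q AND NOT p)
⇔ r OR (NOT q AND r) OR (q AND NOT p)   (double negation)
⇔ r OR (q AND NOT p)   (simplify)

r OR (q AND NOT p)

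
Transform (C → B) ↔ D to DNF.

(C ∧ ¬B ∧ ¬D) ∨ (D ∧ ¬C) ∨ (D ∧ B)

(C → B) ↔ D
≡ ((C → B) → D) ∧ (D → (C → B))   [eliminate ↔]
≡ (¬(C → B) ∨ D) ∧ (D → (C → B))   [eliminate →]
≡ (¬(¬C ∨ B) ∨ D) ∧ (D → (C → B))   [eliminate →]
≡ (¬(¬C ∨ B) ∨ D) ∧ (¬D ∨ (C → B))   [eliminate →]
≡ (¬(¬C ∨ B) ∨ D) ∧ (¬D ∨ ¬C ∨ B)   [eliminate →]
≡ ((¬¬C ∧ ¬B) ∨ D) ∧ (¬D ∨ ¬C ∨ B)   [De Morgan]
≡ ((C ∧ ¬B) ∨ D) ∧ (¬D ∨ ¬C ∨ B)   [double negation]
≡ (C ∧ ¬B ∧ ¬D) ∨ (C ∧ ¬B ∧ ¬C) ∨ (C ∧ ¬B ∧ B) ∨ (D ∧ ¬D) ∨ (D ∧ ¬C) ∨ (D ∧ B)   [distribute ∧ over ∨]
≡ (C ∧ ¬B ∧ ¬D) ∨ (D ∧ ¬C) ∨ (D ∧ B)   [simplify]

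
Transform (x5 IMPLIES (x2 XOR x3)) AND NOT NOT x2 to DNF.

(NOT x5 AND x2) OR (x2 AND NOT x3)

(x5 IMPLIES (x2 XOR x3)) AND NOT NOT x2
⇔ (NOT x5 OR (x2 XOR x3)) AND NOT NOT x2   [eliminate IMPLIES]
⇔ (NOT x5 OR (x2 AND NOT x3) OR (NOT x2 AND x3)) AND NOT NOT x2   [expand XOR]
⇔ (NOT x5 OR (x2 AND NOT x3) OR (NOT x2 AND x3)) AND x2   [double negation]
⇔ (NOT x5 AND x2) OR (x2 AND NOT x3 AND x2) OR (NOT x2 AND x3 AND x2)   [distribute AND over OR]
⇔ (NOT x5 AND x2) OR (x2 AND NOT x3)   [simplify]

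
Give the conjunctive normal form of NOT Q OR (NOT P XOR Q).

NOT Q OR P

NOT Q OR (NOT P XOR Q)
⇔ NOT Q OR ((NOT P OR Q) AND NOT (NOT P AND Q))   [expand XOR]
⇔ NOT Q OR ((NOT P OR Q) AND (NOT NOT P OR NOT Q))   [De Morgan]
⇔ NOT Q OR ((NOT P OR Q) AND (P OR NOT Q))   [double negation]
⇔ (NOT Q OR NOT P OR Q) AND (NOT Q OR P OR NOT Q)   [distribute OR over AND]
⇔ NOT Q OR P   [simplify]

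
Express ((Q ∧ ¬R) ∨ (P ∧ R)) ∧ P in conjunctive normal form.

(Q ∨ R) ∧ P

((Q ∧ ¬R) ∨ (P ∧ R)) ∧ P
≡ (Q ∨ P) ∧ (Q ∨ R) ∧ (¬R ∨ P) ∧ (¬R ∨ R) ∧ P   [distribute ∨ over ∧]
≡ (Q ∨ R) ∧ P   [simplify]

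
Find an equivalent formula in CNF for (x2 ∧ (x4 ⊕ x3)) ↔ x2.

(x2 ∧ (x4 ⊕ x3)) ↔ x2
= ((x2 ∧ (x4 ⊕ x3)) → x2) ∧ (x2 → (x2 ∧ (x4 ⊕ x3)))   [eliminate ↔]
= (¬(x2 ∧ (x4 ⊕ x3)) ∨ x2) ∧ (x2 → (x2 ∧ (x4 ⊕ x3)))   [eliminate →]
= (¬(x2 ∧ (x4 ∨ x3) ∧ ¬(x4 ∧ x3)) ∨ x2) ∧ (x2 → (x2 ∧ (x4 ⊕ x3)))   [expand ⊕]
= (¬(x2 ∧ (x4 ∨ x3) ∧ ¬(x4 ∧ x3)) ∨ x2) ∧ (¬x2 ∨ (x2 ∧ (x4 ⊕ x3)))   [eliminate →]
= (¬(x2 ∧ (x4 ∨ x3) ∧ ¬(x4 ∧ x3)) ∨ x2) ∧ (¬x2 ∨ (x2 ∧ (x4 ∨ x3) ∧ ¬(x4 ∧ x3)))   [expand ⊕]
= (¬x2 ∨ ¬(x4 ∨ x3) ∨ ¬¬(x4 ∧ x3) ∨ x2) ∧ (¬x2 ∨ (x2 ∧ (x4 ∨ x3) ∧ ¬(x4 ∧ x3)))   [De Morgan]
= (¬x2 ∨ (¬x4 ∧ ¬x3) ∨ ¬¬(x4 ∧ x3) ∨ x2) ∧ (¬x2 ∨ (x2 ∧ (x4 ∨ x3) ∧ ¬(x4 ∧ x3)))   [De Morgan]
= (¬x2 ∨ (¬x4 ∧ ¬x3) ∨ (x4 ∧ x3) ∨ x2) ∧ (¬x2 ∨ (x2 ∧ (x4 ∨ x3) ∧ ¬(x4 ∧ x3)))   [double negation]
= (¬x2 ∨ (¬x4 ∧ ¬x3) ∨ (x4 ∧ x3) ∨ x2) ∧ (¬x2 ∨ (x2 ∧ (x4 ∨ x3) ∧ (¬x4 ∨ ¬x3)))   [De Morgan]
= (¬x2 ∨ ¬x4 ∨ x4 ∨ x2) ∧ (¬x2 ∨ ¬x4 ∨ x3 ∨ x2) ∧ (¬x2 ∨ ¬x3 ∨ x4 ∨ x2) ∧ (¬x2 ∨ ¬x3 ∨ x3 ∨ x2) ∧ (¬x2 ∨ x2) ∧ (¬x2 ∨ x4 ∨ x3) ∧ (¬x2 ∨ ¬x4 ∨ ¬x3)   [distribute ∨ over ∧]
= (¬x2 ∨ x4 ∨ x3) ∧ (¬x2 ∨ ¬x4 ∨ ¬x3)   [simplify]

(¬x2 ∨ x4 ∨ x3) ∧ (¬x2 ∨ ¬x4 ∨ ¬x3)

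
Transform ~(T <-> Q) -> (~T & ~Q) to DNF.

~(T <-> Q) -> (~T & ~Q)
⇔ ~~(T <-> Q) | (~T & ~Q)   [eliminate ->]
⇔ ~~((T -> Q) & (Q -> T)) | (~T & ~Q)   [eliminate <->]
⇔ ~~((~T | Q) & (Q -> T)) | (~T & ~Q)   [eliminate ->]
⇔ ~~((~T | Q) & (~Q | T)) | (~T & ~Q)   [eliminate ->]
⇔ ((~T | Q) & (~Q | T)) | (~T & ~Q)   [double negation]
⇔ (~T & ~Q) | (~T & T) | (Q & ~Q) | (Q & T) | (~T & ~Q)   [distribute & over |]
⇔ (~T & ~Q) | (Q & T)   [simplify]

(~T & ~Q) | (Q & T)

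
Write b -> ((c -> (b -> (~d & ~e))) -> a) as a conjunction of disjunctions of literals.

(~b | c | a) & (~b | d | e | a)

b -> ((c -> (b -> (~d & ~e))) -> a)
≡ ~b | ((c -> (b -> (~d & ~e))) -> a)   [eliminate ->]
≡ ~b | ~(c -> (b -> (~d & ~e))) | a   [eliminate ->]
≡ ~b | ~(~c | (b -> (~d & ~e))) | a   [eliminate ->]
≡ ~b | ~(~c | ~b | (~d & ~e)) | a   [eliminate ->]
≡ ~b | (~~c & ~~b & ~(~d & ~e)) | a   [De Morgan]
≡ ~b | (c & ~~b & ~(~d & ~e)) | a   [double negation]
≡ ~b | (c & b & ~(~d & ~e)) | a   [double negation]
≡ ~b | (c & b & (~~d | ~~e)) | a   [De Morgan]
≡ ~b | (c & b & (d | ~~e)) | a   [double negation]
≡ ~b | (c & b & (d | e)) | a   [double negation]
≡ (~b | c | a) & (~b | b | a) & (~b | d | e | a)   [distribute | over &]
≡ (~b | c | a) & (~b | d | e | a)   [simplify]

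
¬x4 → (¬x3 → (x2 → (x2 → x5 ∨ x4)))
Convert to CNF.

¬x4 → (¬x3 → (x2 → (x2 → x5 ∨ x4)))
⇔ ¬¬x4 ∨ (¬x3 → (x2 → (x2 → x5 ∨ x4)))   (eliminate →)
⇔ ¬¬x4 ∨ ¬¬x3 ∨ (x2 → (x2 → x5 ∨ x4))   (eliminate →)
⇔ ¬¬x4 ∨ ¬¬x3 ∨ ¬x2 ∨ (x2 → x5 ∨ x4)   (eliminate →)
⇔ ¬¬x4 ∨ ¬¬x3 ∨ ¬x2 ∨ ¬x2 ∨ x5 ∨ x4   (eliminate →)
⇔ x4 ∨ ¬¬x3 ∨ ¬x2 ∨ ¬x2 ∨ x5 ∨ x4   (double negation)
⇔ x4 ∨ x3 ∨ ¬x2 ∨ ¬x2 ∨ x5 ∨ x4   (double negation)
⇔ x4 ∨ x3 ∨ ¬x2 ∨ x5   (simplify)

x4 ∨ x3 ∨ ¬x2 ∨ x5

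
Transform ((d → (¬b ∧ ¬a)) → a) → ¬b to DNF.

((d → (¬b ∧ ¬a)) → a) → ¬b
≡ ¬((d → (¬b ∧ ¬a)) → a) ∨ ¬b   [eliminate →]
≡ ¬(¬(d → (¬b ∧ ¬a)) ∨ a) ∨ ¬b   [eliminate →]
≡ ¬(¬(¬d ∨ (¬b ∧ ¬a)) ∨ a) ∨ ¬b   [eliminate →]
≡ (¬¬(¬d ∨ (¬b ∧ ¬a)) ∧ ¬a) ∨ ¬b   [De Morgan]
≡ ((¬d ∨ (¬b ∧ ¬a)) ∧ ¬a) ∨ ¬b   [double negation]
≡ (¬d ∧ ¬a) ∨ (¬b ∧ ¬a ∧ ¬a) ∨ ¬b   [distribute ∧ over ∨]
≡ (¬d ∧ ¬a) ∨ ¬b   [simplify]

(¬d ∧ ¬a) ∨ ¬b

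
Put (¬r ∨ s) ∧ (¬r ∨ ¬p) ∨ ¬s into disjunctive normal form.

(¬r ∨ s) ∧ (¬r ∨ ¬p) ∨ ¬s
= ¬r ∧ ¬r ∨ ¬r ∧ ¬p ∨ s ∧ ¬r ∨ s ∧ ¬p ∨ ¬s   [distribute ∧ over ∨]
= ¬r ∨ s ∧ ¬p ∨ ¬s   [simplify]

¬r ∨ s ∧ ¬p ∨ ¬s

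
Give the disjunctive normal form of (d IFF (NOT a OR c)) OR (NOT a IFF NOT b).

(NOT d AND a AND NOT c) OR (NOT a AND d) OR (c AND d) OR (a AND b) OR (NOT b AND NOT a)

(d IFF (NOT a OR c)) OR (NOT a IFF NOT b)
⇔ ((d IMPLIES (NOT a OR c)) AND ((NOT a OR c) IMPLIES d)) OR (NOT a IFF NOT b)
⇔ ((NOT d OR NOT a OR c) AND ((NOT a OR c) IMPLIES d)) OR (NOT a IFF NOT b)
⇔ ((NOT d OR NOT a OR c) AND (NOT (NOT a OR c) OR d)) OR (NOT a IFF NOT b)
⇔ ((NOT d OR NOT a OR c) AND (NOT (NOT a OR c) OR d)) OR ((NOT a IMPLIES NOT b) AND (NOT b IMPLIES NOT a))
⇔ ((NOT d OR NOT a OR c) AND (NOT (NOT a OR c) OR d)) OR ((NOT NOT a OR NOT b) AND (NOT b IMPLIES NOT a))
⇔ ((NOT d OR NOT a OR c) AND (NOT (NOT a OR c) OR d)) OR ((NOT NOT a OR NOT b) AND (NOT NOT b OR NOT a))
⇔ ((NOT d OR NOT a OR c) AND ((NOT NOT a AND NOT c) OR d)) OR ((NOT NOT a OR NOT b) AND (NOT NOT b OR NOT a))
⇔ ((NOT d OR NOT a OR c) AND ((a AND NOT c) OR d)) OR ((NOT NOT a OR NOT b) AND (NOT NOT b OR NOT a))
⇔ ((NOT d OR NOT a OR c) AND ((a AND NOT c) OR d)) OR ((a OR NOT b) AND (NOT NOT b OR NOT a))
⇔ ((NOT d OR NOT a OR c) AND ((a AND NOT c) OR d)) OR ((a OR NOT b) AND (b OR NOT a))
⇔ (NOT d AND a AND NOT c) OR (NOT d AND d) OR (NOT a AND a AND NOT c) OR (NOT a AND d) OR (c AND a AND NOT c) OR (c AND d) OR (a AND b) OR (a AND NOT a) OR (NOT b AND b) OR (NOT b AND NOT a)
⇔ (NOT d AND a AND NOT c) OR (NOT a AND d) OR (c AND d) OR (a AND b) OR (NOT b AND NOT a)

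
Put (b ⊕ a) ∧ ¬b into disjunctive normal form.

¬b ∧ a

(b ⊕ a) ∧ ¬b
⇔ ((b ∧ ¬a) ∨ (¬b ∧ a)) ∧ ¬b   — expand ⊕
⇔ (b ∧ ¬a ∧ ¬b) ∨ (¬b ∧ a ∧ ¬b)   — distribute ∧ over ∨
⇔ ¬b ∧ a   — simplify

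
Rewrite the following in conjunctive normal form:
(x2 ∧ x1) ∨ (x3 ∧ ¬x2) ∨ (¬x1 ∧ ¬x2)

(x2 ∧ x1) ∨ (x3 ∧ ¬x2) ∨ (¬x1 ∧ ¬x2)
⇔ (x2 ∨ x3 ∨ ¬x1) ∧ (x2 ∨ x3 ∨ ¬x2) ∧ (x2 ∨ ¬x2 ∨ ¬x1) ∧ (x2 ∨ ¬x2 ∨ ¬x2) ∧ (x1 ∨ x3 ∨ ¬x1) ∧ (x1 ∨ x3 ∨ ¬x2) ∧ (x1 ∨ ¬x2 ∨ ¬x1) ∧ (x1 ∨ ¬x2 ∨ ¬x2)   — distribute ∨ over ∧
⇔ (x2 ∨ x3 ∨ ¬x1) ∧ (x1 ∨ ¬x2)   — simplify

(x2 ∨ x3 ∨ ¬x1) ∧ (x1 ∨ ¬x2)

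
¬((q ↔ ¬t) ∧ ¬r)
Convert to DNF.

(q ∧ t) ∨ (¬t ∧ ¬q) ∨ r

¬((q ↔ ¬t) ∧ ¬r)
⇔ ¬((q → ¬t) ∧ (¬t → q) ∧ ¬r)   [eliminate ↔]
⇔ ¬((¬q ∨ ¬t) ∧ (¬t → q) ∧ ¬r)   [eliminate →]
⇔ ¬((¬q ∨ ¬t) ∧ (¬¬t ∨ q) ∧ ¬r)   [eliminate →]
⇔ ¬(¬q ∨ ¬t) ∨ ¬(¬¬t ∨ q) ∨ ¬¬r   [De Morgan]
⇔ (¬¬q ∧ ¬¬t) ∨ ¬(¬¬t ∨ q) ∨ ¬¬r   [De Morgan]
⇔ (q ∧ ¬¬t) ∨ ¬(¬¬t ∨ q) ∨ ¬¬r   [double negation]
⇔ (q ∧ t) ∨ ¬(¬¬t ∨ q) ∨ ¬¬r   [double negation]
⇔ (q ∧ t) ∨ (¬¬¬t ∧ ¬q) ∨ ¬¬r   [De Morgan]
⇔ (q ∧ t) ∨ (¬t ∧ ¬q) ∨ ¬¬r   [double negation]
⇔ (q ∧ t) ∨ (¬t ∧ ¬q) ∨ r   [double negation]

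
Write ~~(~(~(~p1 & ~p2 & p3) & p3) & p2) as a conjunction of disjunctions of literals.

(~p1 | ~p3) & (~p2 | ~p3) & p2

~~(~(~(~p1 & ~p2 & p3) & p3) & p2)
⇔ ~(~(~p1 & ~p2 & p3) & p3) & p2   [double negation]
⇔ (~~(~p1 & ~p2 & p3) | ~p3) & p2   [De Morgan]
⇔ ((~p1 & ~p2 & p3) | ~p3) & p2   [double negation]
⇔ (~p1 | ~p3) & (~p2 | ~p3) & (p3 | ~p3) & p2   [distribute | over &]
⇔ (~p1 | ~p3) & (~p2 | ~p3) & p2   [simplify]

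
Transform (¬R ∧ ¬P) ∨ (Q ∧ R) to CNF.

(¬R ∨ Q) ∧ (¬P ∨ Q) ∧ (¬P ∨ R)

(¬R ∧ ¬P) ∨ (Q ∧ R)
= (¬R ∨ Q) ∧ (¬R ∨ R) ∧ (¬P ∨ Q) ∧ (¬P ∨ R)   [distribute ∨ over ∧]
= (¬R ∨ Q) ∧ (¬P ∨ Q) ∧ (¬P ∨ R)   [simplify]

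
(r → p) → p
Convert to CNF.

r ∨ p

(r → p) → p
≡ ¬(r → p) ∨ p   (eliminate →)
≡ ¬(¬r ∨ p) ∨ p   (eliminate →)
≡ ¬¬r ∧ ¬p ∨ p   (De Morgan)
≡ r ∧ ¬p ∨ p   (double negation)
≡ (r ∨ p) ∧ (¬p ∨ p)   (distribute ∨ over ∧)
≡ r ∨ p   (simplify)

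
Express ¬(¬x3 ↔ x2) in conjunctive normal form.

(¬x3 ∨ x2) ∧ (¬x2 ∨ x3)

¬(¬x3 ↔ x2)
⇔ ¬((¬x3 → x2) ∧ (x2 → ¬x3))
⇔ ¬((¬¬x3 ∨ x2) ∧ (x2 → ¬x3))
⇔ ¬((¬¬x3 ∨ x2) ∧ (¬x2 ∨ ¬x3))
⇔ ¬(¬¬x3 ∨ x2) ∨ ¬(¬x2 ∨ ¬x3)
⇔ (¬¬¬x3 ∧ ¬x2) ∨ ¬(¬x2 ∨ ¬x3)
⇔ (¬x3 ∧ ¬x2) ∨ ¬(¬x2 ∨ ¬x3)
⇔ (¬x3 ∧ ¬x2) ∨ (¬¬x2 ∧ ¬¬x3)
⇔ (¬x3 ∧ ¬x2) ∨ (x2 ∧ ¬¬x3)
⇔ (¬x3 ∧ ¬x2) ∨ (x2 ∧ x3)
⇔ (¬x3 ∨ x2) ∧ (¬x3 ∨ x3) ∧ (¬x2 ∨ x2) ∧ (¬x2 ∨ x3)
⇔ (¬x3 ∨ x2) ∧ (¬x2 ∨ x3)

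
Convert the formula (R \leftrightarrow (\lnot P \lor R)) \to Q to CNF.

(R \leftrightarrow (\lnot P \lor R)) \to Q
= \lnot (R \leftrightarrow (\lnot P \lor R)) \lor Q   (eliminate \to)
= \lnot ((R \to (\lnot P \lor R)) \land ((\lnot P \lor R) \to R)) \lor Q   (eliminate \leftrightarrow)
= \lnot ((\lnot R \lor \lnot P \lor R) \land ((\lnot P \lor R) \to R)) \lor Q   (eliminate \to)
= \lnot ((\lnot R \lor \lnot P \lor R) \land (\lnot (\lnot P \lor R) \lor R)) \lor Q   (eliminate \to)
= \lnot (\lnot R \lor \lnot P \lor R) \lor \lnot (\lnot (\lnot P \lor R) \lor R) \lor Q   (De Morgan)
= (\lnot \lnot R \land \lnot \lnot P \land \lnot R) \lor \lnot (\lnot (\lnot P \lor R) \lor R) \lor Q   (De Morgan)
= (R \land \lnot \lnot P \land \lnot R) \lor \lnot (\lnot (\lnot P \lor R) \lor R) \lor Q   (double negation)
= (R \land P \land \lnot R) \lor \lnot (\lnot (\lnot P \lor R) \lor R) \lor Q   (double negation)
= (R \land P \land \lnot R) \lor (\lnot \lnot (\lnot P \lor R) \land \lnot R) \lor Q   (De Morgan)
= (R \land P \land \lnot R) \lor ((\lnot P \lor R) \land \lnot R) \lor Q   (double negation)
= (R \lor \lnot P \lor R \lor Q) \land (R \lor \lnot R \lor Q) \land (P \lor \lnot P \lor R \lor Q) \land (P \lor \lnot R \lor Q) \land (\lnot R \lor \lnot P \lor R \lor Q) \land (\lnot R \lor \lnot R \lor Q)   (distribute \lor over \land)
= (R \lor \lnot P \lor Q) \land (\lnot R \lor Q)   (simplify)

(R \lor \lnot P \lor Q) \land (\lnot R \lor Q)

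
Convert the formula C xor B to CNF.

C xor B
≡ (C | B) & ~(C & B)   [expand xor]
≡ (C | B) & (~C | ~B)   [De Morgan]

(C | B) & (~C | ~B)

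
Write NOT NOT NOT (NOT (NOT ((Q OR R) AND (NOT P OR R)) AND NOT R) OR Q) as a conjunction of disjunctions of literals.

NOT R AND NOT Q

NOT NOT NOT (NOT (NOT ((Q OR R) AND (NOT P OR R)) AND NOT R) OR Q)
⇔ NOT (NOT (NOT ((Q OR R) AND (NOT P OR R)) AND NOT R) OR Q)   — double negation
⇔ NOT NOT (NOT ((Q OR R) AND (NOT P OR R)) AND NOT R) AND NOT Q   — De Morgan
⇔ NOT ((Q OR R) AND (NOT P OR R)) AND NOT R AND NOT Q   — double negation
⇔ (NOT (Q OR R) OR NOT (NOT P OR R)) AND NOT R AND NOT Q   — De Morgan
⇔ ((NOT Q AND NOT R) OR NOT (NOT P OR R)) AND NOT R AND NOT Q   — De Morgan
⇔ ((NOT Q AND NOT R) OR (NOT NOT P AND NOT R)) AND NOT R AND NOT Q   — De Morgan
⇔ ((NOT Q AND NOT R) OR (P AND NOT R)) AND NOT R AND NOT Q   — double negation
⇔ (NOT Q OR P) AND (NOT Q OR NOT R) AND (NOT R OR P) AND (NOT R OR NOT R) AND NOT R AND NOT Q   — distribute OR over AND
⇔ NOT R AND NOT Q   — simplify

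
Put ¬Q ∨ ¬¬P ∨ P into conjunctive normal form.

¬Q ∨ ¬¬P ∨ P
≡ ¬Q ∨ P ∨ P   [double negation]
≡ ¬Q ∨ P   [simplify]

¬Q ∨ P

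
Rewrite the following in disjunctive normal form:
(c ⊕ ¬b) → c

(¬c ∧ b) ∨ c

(c ⊕ ¬b) → c
≡ ¬(c ⊕ ¬b) ∨ c
≡ ¬((c ∧ ¬¬b) ∨ (¬c ∧ ¬b)) ∨ c
≡ (¬(c ∧ ¬¬b) ∧ ¬(¬c ∧ ¬b)) ∨ c
≡ ((¬c ∨ ¬¬¬b) ∧ ¬(¬c ∧ ¬b)) ∨ c
≡ ((¬c ∨ ¬b) ∧ ¬(¬c ∧ ¬b)) ∨ c
≡ ((¬c ∨ ¬b) ∧ (¬¬c ∨ ¬¬b)) ∨ c
≡ ((¬c ∨ ¬b) ∧ (c ∨ ¬¬b)) ∨ c
≡ ((¬c ∨ ¬b) ∧ (c ∨ b)) ∨ c
≡ (¬c ∧ c) ∨ (¬c ∧ b) ∨ (¬b ∧ c) ∨ (¬b ∧ b) ∨ c
≡ (¬c ∧ b) ∨ c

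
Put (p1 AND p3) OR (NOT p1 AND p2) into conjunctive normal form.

(p1 OR p2) AND (p3 OR NOT p1) AND (p3 OR p2)

(p1 AND p3) OR (NOT p1 AND p2)
= (p1 OR NOT p1) AND (p1 OR p2) AND (p3 OR NOT p1) AND (p3 OR p2)   (distribute OR over AND)
= (p1 OR p2) AND (p3 OR NOT p1) AND (p3 OR p2)   (simplify)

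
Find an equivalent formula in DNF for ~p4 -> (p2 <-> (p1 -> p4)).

p4 | (~p2 & p1 & ~p4) | (~p1 & p2)

~p4 -> (p2 <-> (p1 -> p4))
⇔ ~~p4 | (p2 <-> (p1 -> p4))   [eliminate ->]
⇔ ~~p4 | ((p2 -> (p1 -> p4)) & ((p1 -> p4) -> p2))   [eliminate <->]
⇔ ~~p4 | ((~p2 | (p1 -> p4)) & ((p1 -> p4) -> p2))   [eliminate ->]
⇔ ~~p4 | ((~p2 | ~p1 | p4) & ((p1 -> p4) -> p2))   [eliminate ->]
⇔ ~~p4 | ((~p2 | ~p1 | p4) & (~(p1 -> p4) | p2))   [eliminate ->]
⇔ ~~p4 | ((~p2 | ~p1 | p4) & (~(~p1 | p4) | p2))   [eliminate ->]
⇔ p4 | ((~p2 | ~p1 | p4) & (~(~p1 | p4) | p2))   [double negation]
⇔ p4 | ((~p2 | ~p1 | p4) & ((~~p1 & ~p4) | p2))   [De Morgan]
⇔ p4 | ((~p2 | ~p1 | p4) & ((p1 & ~p4) | p2))   [double negation]
⇔ p4 | (~p2 & p1 & ~p4) | (~p2 & p2) | (~p1 & p1 & ~p4) | (~p1 & p2) | (p4 & p1 & ~p4) | (p4 & p2)   [distribute & over |]
⇔ p4 | (~p2 & p1 & ~p4) | (~p1 & p2)   [simplify]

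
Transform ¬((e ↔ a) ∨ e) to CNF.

(e ∨ a) ∧ ¬e

¬((e ↔ a) ∨ e)
= ¬(((e → a) ∧ (a → e)) ∨ e)   [eliminate ↔]
= ¬(((¬e ∨ a) ∧ (a → e)) ∨ e)   [eliminate →]
= ¬(((¬e ∨ a) ∧ (¬a ∨ e)) ∨ e)   [eliminate →]
= ¬((¬e ∨ a) ∧ (¬a ∨ e)) ∧ ¬e   [De Morgan]
= (¬(¬e ∨ a) ∨ ¬(¬a ∨ e)) ∧ ¬e   [De Morgan]
= ((¬¬e ∧ ¬a) ∨ ¬(¬a ∨ e)) ∧ ¬e   [De Morgan]
= ((e ∧ ¬a) ∨ ¬(¬a ∨ e)) ∧ ¬e   [double negation]
= ((e ∧ ¬a) ∨ (¬¬a ∧ ¬e)) ∧ ¬e   [De Morgan]
= ((e ∧ ¬a) ∨ (a ∧ ¬e)) ∧ ¬e   [double negation]
= (e ∨ a) ∧ (e ∨ ¬e) ∧ (¬a ∨ a) ∧ (¬a ∨ ¬e) ∧ ¬e   [distribute ∨ over ∧]
= (e ∨ a) ∧ ¬e   [simplify]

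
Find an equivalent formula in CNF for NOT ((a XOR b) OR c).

NOT ((a XOR b) OR c)
≡ NOT (((a OR b) AND NOT (a AND b)) OR c)   [expand XOR]
≡ NOT ((a OR b) AND NOT (a AND b)) AND NOT c   [De Morgan]
≡ (NOT (a OR b) OR NOT NOT (a AND b)) AND NOT c   [De Morgan]
≡ ((NOT a AND NOT b) OR NOT NOT (a AND b)) AND NOT c   [De Morgan]
≡ ((NOT a AND NOT b) OR (a AND b)) AND NOT c   [double negation]
≡ (NOT a OR a) AND (NOT a OR b) AND (NOT b OR a) AND (NOT b OR b) AND NOT c   [distribute OR over AND]
≡ (NOT a OR b) AND (NOT b OR a) AND NOT c   [simplify]

(NOT a OR b) AND (NOT b OR a) AND NOT c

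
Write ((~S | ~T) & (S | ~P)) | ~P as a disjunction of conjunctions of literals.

(~T & S) | ~P

((~S | ~T) & (S | ~P)) | ~P
= (~S & S) | (~S & ~P) | (~T & S) | (~T & ~P) | ~P   [distribute & over |]
= (~T & S) | ~P   [simplify]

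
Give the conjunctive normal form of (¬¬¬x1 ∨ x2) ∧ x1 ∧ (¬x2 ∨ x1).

(¬¬¬x1 ∨ x2) ∧ x1 ∧ (¬x2 ∨ x1)
⇔ (¬x1 ∨ x2) ∧ x1 ∧ (¬x2 ∨ x1)   (double negation)
⇔ (¬x1 ∨ x2) ∧ x1   (simplify)

(¬x1 ∨ x2) ∧ x1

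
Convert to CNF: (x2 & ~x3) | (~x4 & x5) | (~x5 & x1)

(x2 | ~x4 | ~x5) & (x2 | ~x4 | x1) & (x2 | x5 | x1) & (~x3 | ~x4 | ~x5) & (~x3 | ~x4 | x1) & (~x3 | x5 | x1)

(x2 & ~x3) | (~x4 & x5) | (~x5 & x1)
≡ (x2 | ~x4 | ~x5) & (x2 | ~x4 | x1) & (x2 | x5 | ~x5) & (x2 | x5 | x1) & (~x3 | ~x4 | ~x5) & (~x3 | ~x4 | x1) & (~x3 | x5 | ~x5) & (~x3 | x5 | x1)   (distribute | over &)
≡ (x2 | ~x4 | ~x5) & (x2 | ~x4 | x1) & (x2 | x5 | x1) & (~x3 | ~x4 | ~x5) & (~x3 | ~x4 | x1) & (~x3 | x5 | x1)   (simplify)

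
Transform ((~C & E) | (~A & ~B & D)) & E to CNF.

(~C | ~A) & (~C | ~B) & (~C | D) & E

((~C & E) | (~A & ~B & D)) & E
= (~C | ~A) & (~C | ~B) & (~C | D) & (E | ~A) & (E | ~B) & (E | D) & E   — distribute | over &
= (~C | ~A) & (~C | ~B) & (~C | D) & E   — simplify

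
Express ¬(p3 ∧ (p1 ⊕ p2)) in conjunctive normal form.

¬(p3 ∧ (p1 ⊕ p2))
⇔ ¬(p3 ∧ (p1 ∨ p2) ∧ ¬(p1 ∧ p2))   [expand ⊕]
⇔ ¬p3 ∨ ¬(p1 ∨ p2) ∨ ¬¬(p1 ∧ p2)   [De Morgan]
⇔ ¬p3 ∨ (¬p1 ∧ ¬p2) ∨ ¬¬(p1 ∧ p2)   [De Morgan]
⇔ ¬p3 ∨ (¬p1 ∧ ¬p2) ∨ (p1 ∧ p2)   [double negation]
⇔ (¬p3 ∨ ¬p1 ∨ p1) ∧ (¬p3 ∨ ¬p1 ∨ p2) ∧ (¬p3 ∨ ¬p2 ∨ p1) ∧ (¬p3 ∨ ¬p2 ∨ p2)   [distribute ∨ over ∧]
⇔ (¬p3 ∨ ¬p1 ∨ p2) ∧ (¬p3 ∨ ¬p2 ∨ p1)   [simplify]

(¬p3 ∨ ¬p1 ∨ p2) ∧ (¬p3 ∨ ¬p2 ∨ p1)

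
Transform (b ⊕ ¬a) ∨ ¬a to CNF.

b ∨ ¬a

(b ⊕ ¬a) ∨ ¬a
≡ ((b ∨ ¬a) ∧ ¬(b ∧ ¬a)) ∨ ¬a   (expand ⊕)
≡ ((b ∨ ¬a) ∧ (¬b ∨ ¬¬a)) ∨ ¬a   (De Morgan)
≡ ((b ∨ ¬a) ∧ (¬b ∨ a)) ∨ ¬a   (double negation)
≡ (b ∨ ¬a ∨ ¬a) ∧ (¬b ∨ a ∨ ¬a)   (distribute ∨ over ∧)
≡ b ∨ ¬a   (simplify)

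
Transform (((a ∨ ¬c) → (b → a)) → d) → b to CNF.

(((a ∨ ¬c) → (b → a)) → d) → b
= ¬(((a ∨ ¬c) → (b → a)) → d) ∨ b   [eliminate →]
= ¬(¬((a ∨ ¬c) → (b → a)) ∨ d) ∨ b   [eliminate →]
= ¬(¬(¬(a ∨ ¬c) ∨ (b → a)) ∨ d) ∨ b   [eliminate →]
= ¬(¬(¬(a ∨ ¬c) ∨ ¬b ∨ a) ∨ d) ∨ b   [eliminate →]
= (¬¬(¬(a ∨ ¬c) ∨ ¬b ∨ a) ∧ ¬d) ∨ b   [De Morgan]
= ((¬(a ∨ ¬c) ∨ ¬b ∨ a) ∧ ¬d) ∨ b   [double negation]
= (((¬a ∧ ¬¬c) ∨ ¬b ∨ a) ∧ ¬d) ∨ b   [De Morgan]
= (((¬a ∧ c) ∨ ¬b ∨ a) ∧ ¬d) ∨ b   [double negation]
= (¬a ∨ ¬b ∨ a ∨ b) ∧ (c ∨ ¬b ∨ a ∨ b) ∧ (¬d ∨ b)   [distribute ∨ over ∧]
= ¬d ∨ b   [simplify]

¬d ∨ b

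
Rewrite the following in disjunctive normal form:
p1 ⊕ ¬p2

p1 ⊕ ¬p2
= (p1 ∧ ¬¬p2) ∨ (¬p1 ∧ ¬p2)
= (p1 ∧ p2) ∨ (¬p1 ∧ ¬p2)

(p1 ∧ p2) ∨ (¬p1 ∧ ¬p2)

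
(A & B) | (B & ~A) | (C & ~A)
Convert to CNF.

(A & B) | (B & ~A) | (C & ~A)
≡ (A | B | C) & (A | B | ~A) & (A | ~A | C) & (A | ~A | ~A) & (B | B | C) & (B | B | ~A) & (B | ~A | C) & (B | ~A | ~A)
≡ (B | C) & (B | ~A)

(B | C) & (B | ~A)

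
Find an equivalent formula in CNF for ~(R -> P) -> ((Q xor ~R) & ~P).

~(R -> P) -> ((Q xor ~R) & ~P)
≡ ~~(R -> P) | ((Q xor ~R) & ~P)   [eliminate ->]
≡ ~~(~R | P) | ((Q xor ~R) & ~P)   [eliminate ->]
≡ ~~(~R | P) | ((Q | ~R) & ~(Q & ~R) & ~P)   [expand xor]
≡ ~R | P | ((Q | ~R) & ~(Q & ~R) & ~P)   [double negation]
≡ ~R | P | ((Q | ~R) & (~Q | ~~R) & ~P)   [De Morgan]
≡ ~R | P | ((Q | ~R) & (~Q | R) & ~P)   [double negation]
≡ (~R | P | Q | ~R) & (~R | P | ~Q | R) & (~R | P | ~P)   [distribute | over &]
≡ ~R | P | Q   [simplify]

~R | P | Q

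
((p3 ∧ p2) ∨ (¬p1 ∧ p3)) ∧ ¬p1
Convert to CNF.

p3 ∧ ¬p1

((p3 ∧ p2) ∨ (¬p1 ∧ p3)) ∧ ¬p1
= (p3 ∨ ¬p1) ∧ (p3 ∨ p3) ∧ (p2 ∨ ¬p1) ∧ (p2 ∨ p3) ∧ ¬p1
= p3 ∧ ¬p1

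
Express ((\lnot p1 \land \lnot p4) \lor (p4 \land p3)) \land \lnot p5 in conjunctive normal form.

(\lnot p1 \lor p4) \land (\lnot p1 \lor p3) \land (\lnot p4 \lor p3) \land \lnot p5

((\lnot p1 \land \lnot p4) \lor (p4 \land p3)) \land \lnot p5
⇔ (\lnot p1 \lor p4) \land (\lnot p1 \lor p3) \land (\lnot p4 \lor p4) \land (\lnot p4 \lor p3) \land \lnot p5   (distribute \lor over \land)
⇔ (\lnot p1 \lor p4) \land (\lnot p1 \lor p3) \land (\lnot p4 \lor p3) \land \lnot p5   (simplify)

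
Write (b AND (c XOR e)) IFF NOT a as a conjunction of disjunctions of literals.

(b AND (c XOR e)) IFF NOT a
= ((b AND (c XOR e)) IMPLIES NOT a) AND (NOT a IMPLIES (b AND (c XOR e)))   [eliminate IFF]
= (NOT (b AND (c XOR e)) OR NOT a) AND (NOT a IMPLIES (b AND (c XOR e)))   [eliminate IMPLIES]
= (NOT (b AND (c OR e) AND NOT (c AND e)) OR NOT a) AND (NOT a IMPLIES (b AND (c XOR e)))   [expand XOR]
= (NOT (b AND (c OR e) AND NOT (c AND e)) OR NOT a) AND (NOT NOT a OR (b AND (c XOR e)))   [eliminate IMPLIES]
= (NOT (b AND (c OR e) AND NOT (c AND e)) OR NOT a) AND (NOT NOT a OR (b AND (c OR e) AND NOT (c AND e)))   [expand XOR]
= (NOT b OR NOT (c OR e) OR NOT NOT (c AND e) OR NOT a) AND (NOT NOT a OR (b AND (c OR e) AND NOT (c AND e)))   [De Morgan]
= (NOT b OR (NOT c AND NOT e) OR NOT NOT (c AND e) OR NOT a) AND (NOT NOT a OR (b AND (c OR e) AND NOT (c AND e)))   [De Morgan]
= (NOT b OR (NOT c AND NOT e) OR (c AND e) OR NOT a) AND (NOT NOT a OR (b AND (c OR e) AND NOT (c AND e)))   [double negation]
= (NOT b OR (NOT c AND NOT e) OR (c AND e) OR NOT a) AND (a OR (b AND (c OR e) AND NOT (c AND e)))   [double negation]
= (NOT b OR (NOT c AND NOT e) OR (c AND e) OR NOT a) AND (a OR (b AND (c OR e) AND (NOT c OR NOT e)))   [De Morgan]
= (NOT b OR NOT c OR c OR NOT a) AND (NOT b OR NOT c OR e OR NOT a) AND (NOT b OR NOT e OR c OR NOT a) AND (NOT b OR NOT e OR e OR NOT a) AND (a OR b) AND (a OR c OR e) AND (a OR NOT c OR NOT e)   [distribute OR over AND]
= (NOT b OR NOT c OR e OR NOT a) AND (NOT b OR NOT e OR c OR NOT a) AND (a OR b) AND (a OR c OR e) AND (a OR NOT c OR NOT e)   [simplify]

(NOT b OR NOT c OR e OR NOT a) AND (NOT b OR NOT e OR c OR NOT a) AND (a OR b) AND (a OR c OR e) AND (a OR NOT c OR NOT e)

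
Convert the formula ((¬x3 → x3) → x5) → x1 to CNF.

((¬x3 → x3) → x5) → x1
⇔ ¬((¬x3 → x3) → x5) ∨ x1   [eliminate →]
⇔ ¬(¬(¬x3 → x3) ∨ x5) ∨ x1   [eliminate →]
⇔ ¬(¬(¬¬x3 ∨ x3) ∨ x5) ∨ x1   [eliminate →]
⇔ (¬¬(¬¬x3 ∨ x3) ∧ ¬x5) ∨ x1   [De Morgan]
⇔ ((¬¬x3 ∨ x3) ∧ ¬x5) ∨ x1   [double negation]
⇔ ((x3 ∨ x3) ∧ ¬x5) ∨ x1   [double negation]
⇔ (x3 ∨ x3 ∨ x1) ∧ (¬x5 ∨ x1)   [distribute ∨ over ∧]
⇔ (x3 ∨ x1) ∧ (¬x5 ∨ x1)   [simplify]

(x3 ∨ x1) ∧ (¬x5 ∨ x1)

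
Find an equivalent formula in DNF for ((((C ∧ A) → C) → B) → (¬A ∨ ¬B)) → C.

(B ∧ A) ∨ C

((((C ∧ A) → C) → B) → (¬A ∨ ¬B)) → C
= ¬((((C ∧ A) → C) → B) → (¬A ∨ ¬B)) ∨ C   (eliminate →)
= ¬(¬(((C ∧ A) → C) → B) ∨ ¬A ∨ ¬B) ∨ C   (eliminate →)
= ¬(¬(¬((C ∧ A) → C) ∨ B) ∨ ¬A ∨ ¬B) ∨ C   (eliminate →)
= ¬(¬(¬(¬(C ∧ A) ∨ C) ∨ B) ∨ ¬A ∨ ¬B) ∨ C   (eliminate →)
= (¬¬(¬(¬(C ∧ A) ∨ C) ∨ B) ∧ ¬¬A ∧ ¬¬B) ∨ C   (De Morgan)
= ((¬(¬(C ∧ A) ∨ C) ∨ B) ∧ ¬¬A ∧ ¬¬B) ∨ C   (double negation)
= (((¬¬(C ∧ A) ∧ ¬C) ∨ B) ∧ ¬¬A ∧ ¬¬B) ∨ C   (De Morgan)
= (((C ∧ A ∧ ¬C) ∨ B) ∧ ¬¬A ∧ ¬¬B) ∨ C   (double negation)
= (((C ∧ A ∧ ¬C) ∨ B) ∧ A ∧ ¬¬B) ∨ C   (double negation)
= (((C ∧ A ∧ ¬C) ∨ B) ∧ A ∧ B) ∨ C   (double negation)
= (C ∧ A ∧ ¬C ∧ A ∧ B) ∨ (B ∧ A ∧ B) ∨ C   (distribute ∧ over ∨)
= (B ∧ A) ∨ C   (simplify)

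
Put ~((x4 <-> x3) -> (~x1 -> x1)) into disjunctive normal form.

~((x4 <-> x3) -> (~x1 -> x1))
⇔ ~(~(x4 <-> x3) | (~x1 -> x1))   (eliminate ->)
⇔ ~(~((x4 -> x3) & (x3 -> x4)) | (~x1 -> x1))   (eliminate <->)
⇔ ~(~((~x4 | x3) & (x3 -> x4)) | (~x1 -> x1))   (eliminate ->)
⇔ ~(~((~x4 | x3) & (~x3 | x4)) | (~x1 -> x1))   (eliminate ->)
⇔ ~(~((~x4 | x3) & (~x3 | x4)) | ~~x1 | x1)   (eliminate ->)
⇔ ~~((~x4 | x3) & (~x3 | x4)) & ~~~x1 & ~x1   (De Morgan)
⇔ (~x4 | x3) & (~x3 | x4) & ~~~x1 & ~x1   (double negation)
⇔ (~x4 | x3) & (~x3 | x4) & ~x1 & ~x1   (double negation)
⇔ (~x4 & ~x3 & ~x1 & ~x1) | (~x4 & x4 & ~x1 & ~x1) | (x3 & ~x3 & ~x1 & ~x1) | (x3 & x4 & ~x1 & ~x1)   (distribute & over |)
⇔ (~x4 & ~x3 & ~x1) | (x3 & x4 & ~x1)   (simplify)

(~x4 & ~x3 & ~x1) | (x3 & x4 & ~x1)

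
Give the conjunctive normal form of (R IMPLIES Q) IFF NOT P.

(R OR NOT P) AND (NOT Q OR NOT P) AND (P OR NOT R OR Q)

(R IMPLIES Q) IFF NOT P
≡ ((R IMPLIES Q) IMPLIES NOT P) AND (NOT P IMPLIES (R IMPLIES Q))   [eliminate IFF]
≡ (NOT (R IMPLIES Q) OR NOT P) AND (NOT P IMPLIES (R IMPLIES Q))   [eliminate IMPLIES]
≡ (NOT (NOT R OR Q) OR NOT P) AND (NOT P IMPLIES (R IMPLIES Q))   [eliminate IMPLIES]
≡ (NOT (NOT R OR Q) OR NOT P) AND (NOT NOT P OR (R IMPLIES Q))   [eliminate IMPLIES]
≡ (NOT (NOT R OR Q) OR NOT P) AND (NOT NOT P OR NOT R OR Q)   [eliminate IMPLIES]
≡ ((NOT NOT R AND NOT Q) OR NOT P) AND (NOT NOT P OR NOT R OR Q)   [De Morgan]
≡ ((R AND NOT Q) OR NOT P) AND (NOT NOT P OR NOT R OR Q)   [double negation]
≡ ((R AND NOT Q) OR NOT P) AND (P OR NOT R OR Q)   [double negation]
≡ (R OR NOT P) AND (NOT Q OR NOT P) AND (P OR NOT R OR Q)   [distribute OR over AND]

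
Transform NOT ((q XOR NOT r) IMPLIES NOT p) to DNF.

NOT ((q XOR NOT r) IMPLIES NOT p)
= NOT (NOT (q XOR NOT r) OR NOT p)   [eliminate IMPLIES]
= NOT (NOT ((q AND NOT NOT r) OR (NOT q AND NOT r)) OR NOT p)   [expand XOR]
= NOT NOT ((q AND NOT NOT r) OR (NOT q AND NOT r)) AND NOT NOT p   [De Morgan]
= ((q AND NOT NOT r) OR (NOT q AND NOT r)) AND NOT NOT p   [double negation]
= ((q AND r) OR (NOT q AND NOT r)) AND NOT NOT p   [double negation]
= ((q AND r) OR (NOT q AND NOT r)) AND p   [double negation]
= (q AND r AND p) OR (NOT q AND NOT r AND p)   [distribute AND over OR]

(q AND r AND p) OR (NOT q AND NOT r AND p)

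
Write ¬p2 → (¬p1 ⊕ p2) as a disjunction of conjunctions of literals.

p2 ∨ (¬p1 ∧ ¬p2)

¬p2 → (¬p1 ⊕ p2)
≡ ¬¬p2 ∨ (¬p1 ⊕ p2)   — eliminate →
≡ ¬¬p2 ∨ (¬p1 ∧ ¬p2) ∨ (¬¬p1 ∧ p2)   — expand ⊕
≡ p2 ∨ (¬p1 ∧ ¬p2) ∨ (¬¬p1 ∧ p2)   — double negation
≡ p2 ∨ (¬p1 ∧ ¬p2) ∨ (p1 ∧ p2)   — double negation
≡ p2 ∨ (¬p1 ∧ ¬p2)   — simplify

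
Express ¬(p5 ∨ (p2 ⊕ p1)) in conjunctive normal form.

¬p5 ∧ (¬p2 ∨ p1) ∧ (¬p1 ∨ p2)

¬(p5 ∨ (p2 ⊕ p1))
⇔ ¬(p5 ∨ ((p2 ∨ p1) ∧ ¬(p2 ∧ p1)))
⇔ ¬p5 ∧ ¬((p2 ∨ p1) ∧ ¬(p2 ∧ p1))
⇔ ¬p5 ∧ (¬(p2 ∨ p1) ∨ ¬¬(p2 ∧ p1))
⇔ ¬p5 ∧ ((¬p2 ∧ ¬p1) ∨ ¬¬(p2 ∧ p1))
⇔ ¬p5 ∧ ((¬p2 ∧ ¬p1) ∨ (p2 ∧ p1))
⇔ ¬p5 ∧ (¬p2 ∨ p2) ∧ (¬p2 ∨ p1) ∧ (¬p1 ∨ p2) ∧ (¬p1 ∨ p1)
⇔ ¬p5 ∧ (¬p2 ∨ p1) ∧ (¬p1 ∨ p2)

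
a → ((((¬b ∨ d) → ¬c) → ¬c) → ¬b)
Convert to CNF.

a → ((((¬b ∨ d) → ¬c) → ¬c) → ¬b)
⇔ ¬a ∨ ((((¬b ∨ d) → ¬c) → ¬c) → ¬b)   [eliminate →]
⇔ ¬a ∨ ¬(((¬b ∨ d) → ¬c) → ¬c) ∨ ¬b   [eliminate →]
⇔ ¬a ∨ ¬(¬((¬b ∨ d) → ¬c) ∨ ¬c) ∨ ¬b   [eliminate →]
⇔ ¬a ∨ ¬(¬(¬(¬b ∨ d) ∨ ¬c) ∨ ¬c) ∨ ¬b   [eliminate →]
⇔ ¬a ∨ (¬¬(¬(¬b ∨ d) ∨ ¬c) ∧ ¬¬c) ∨ ¬b   [De Morgan]
⇔ ¬a ∨ ((¬(¬b ∨ d) ∨ ¬c) ∧ ¬¬c) ∨ ¬b   [double negation]
⇔ ¬a ∨ (((¬¬b ∧ ¬d) ∨ ¬c) ∧ ¬¬c) ∨ ¬b   [De Morgan]
⇔ ¬a ∨ (((b ∧ ¬d) ∨ ¬c) ∧ ¬¬c) ∨ ¬b   [double negation]
⇔ ¬a ∨ (((b ∧ ¬d) ∨ ¬c) ∧ c) ∨ ¬b   [double negation]
⇔ (¬a ∨ b ∨ ¬c ∨ ¬b) ∧ (¬a ∨ ¬d ∨ ¬c ∨ ¬b) ∧ (¬a ∨ c ∨ ¬b)   [distribute ∨ over ∧]
⇔ (¬a ∨ ¬d ∨ ¬c ∨ ¬b) ∧ (¬a ∨ c ∨ ¬b)   [simplify]

(¬a ∨ ¬d ∨ ¬c ∨ ¬b) ∧ (¬a ∨ c ∨ ¬b)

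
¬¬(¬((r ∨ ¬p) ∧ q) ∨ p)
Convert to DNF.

¬¬(¬((r ∨ ¬p) ∧ q) ∨ p)
≡ ¬((r ∨ ¬p) ∧ q) ∨ p   (double negation)
≡ ¬(r ∨ ¬p) ∨ ¬q ∨ p   (De Morgan)
≡ ¬r ∧ ¬¬p ∨ ¬q ∨ p   (De Morgan)
≡ ¬r ∧ p ∨ ¬q ∨ p   (double negation)
≡ ¬q ∨ p   (simplify)

¬q ∨ p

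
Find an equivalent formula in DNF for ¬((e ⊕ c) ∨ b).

¬((e ⊕ c) ∨ b)
= ¬((e ∧ ¬c) ∨ (¬e ∧ c) ∨ b)   — expand ⊕
= ¬(e ∧ ¬c) ∧ ¬(¬e ∧ c) ∧ ¬b   — De Morgan
= (¬e ∨ ¬¬c) ∧ ¬(¬e ∧ c) ∧ ¬b   — De Morgan
= (¬e ∨ c) ∧ ¬(¬e ∧ c) ∧ ¬b   — double negation
= (¬e ∨ c) ∧ (¬¬e ∨ ¬c) ∧ ¬b   — De Morgan
= (¬e ∨ c) ∧ (e ∨ ¬c) ∧ ¬b   — double negation
= (¬e ∧ e ∧ ¬b) ∨ (¬e ∧ ¬c ∧ ¬b) ∨ (c ∧ e ∧ ¬b) ∨ (c ∧ ¬c ∧ ¬b)   — distribute ∧ over ∨
= (¬e ∧ ¬c ∧ ¬b) ∨ (c ∧ e ∧ ¬b)   — simplify

(¬e ∧ ¬c ∧ ¬b) ∨ (c ∧ e ∧ ¬b)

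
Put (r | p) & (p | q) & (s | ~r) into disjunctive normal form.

(r & q & s) | (p & s) | (p & ~r)

(r | p) & (p | q) & (s | ~r)
⇔ (r & p & s) | (r & p & ~r) | (r & q & s) | (r & q & ~r) | (p & p & s) | (p & p & ~r) | (p & q & s) | (p & q & ~r)   (distribute & over |)
⇔ (r & q & s) | (p & s) | (p & ~r)   (simplify)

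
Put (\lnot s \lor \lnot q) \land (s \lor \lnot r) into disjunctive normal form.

(\lnot s \land \lnot r) \lor (\lnot q \land s) \lor (\lnot q \land \lnot r)

(\lnot s \lor \lnot q) \land (s \lor \lnot r)
≡ (\lnot s \land s) \lor (\lnot s \land \lnot r) \lor (\lnot q \land s) \lor (\lnot q \land \lnot r)   (distribute \land over \lor)
≡ (\lnot s \land \lnot r) \lor (\lnot q \land s) \lor (\lnot q \land \lnot r)   (simplify)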